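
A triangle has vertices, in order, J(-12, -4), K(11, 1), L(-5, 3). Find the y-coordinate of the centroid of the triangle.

0

Apply Gauss's area formula. First the cross-terms c_i = x_i·y_{i+1} − x_{i+1}·y_i:
  32, 38, 56  ⇒  2A = 126, A = 63.
Then Σ (y_i + y_{i+1})·c_i = 0, so ȳ = 0 / (6·63) = 0.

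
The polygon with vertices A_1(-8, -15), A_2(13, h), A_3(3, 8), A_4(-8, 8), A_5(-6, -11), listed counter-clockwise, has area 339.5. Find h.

-14

The doubled signed area Σ (x_i y_{i+1} − x_{i+1} y_i) is linear in h.
With h=0 it equals 525; the coefficient of h is -11 (from the two edges through A_2).
So -11·h + 525 = 2·339.5 = 679 ⇒ h = -14.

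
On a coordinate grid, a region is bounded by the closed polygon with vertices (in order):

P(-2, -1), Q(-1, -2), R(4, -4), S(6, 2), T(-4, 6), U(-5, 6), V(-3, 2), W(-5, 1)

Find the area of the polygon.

Σ = (3) + (12) + (32) + (44) + (6) + (8) + (7) + (7) = 119
Area = |Σ|/2 = 59.5.

59.5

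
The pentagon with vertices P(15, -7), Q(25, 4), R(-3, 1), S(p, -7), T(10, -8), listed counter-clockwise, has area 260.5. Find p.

-12

The doubled signed area Σ (x_i y_{i+1} − x_{i+1} y_i) is linear in p.
With p=0 it equals 413; the coefficient of p is -9 (from the two edges through S).
So -9·p + 413 = 2·260.5 = 521 ⇒ p = -12.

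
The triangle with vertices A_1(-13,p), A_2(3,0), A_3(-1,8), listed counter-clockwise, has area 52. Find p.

6

Write out the shoelace sum; only the two edges meeting at A_1 involve p:
2·Area = [((-1)·p − (-13)·8) + ((-13)·0 − 3·p)] + 24
       = -4·p + 128 = 104
⇒ p = 6.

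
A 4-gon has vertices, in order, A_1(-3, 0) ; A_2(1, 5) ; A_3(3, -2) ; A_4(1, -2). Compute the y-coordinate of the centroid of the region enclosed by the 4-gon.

Apply the shoelace (surveyor's) formula. First the cross-terms c_i = x_i·y_{i+1} − x_{i+1}·y_i:
  -15, -17, -4, -6  ⇒  2A = -42, A = -21.
Then Σ (y_i + y_{i+1})·c_i = -98, so ȳ = -98 / (6·(-21)) = 7/9.

7/9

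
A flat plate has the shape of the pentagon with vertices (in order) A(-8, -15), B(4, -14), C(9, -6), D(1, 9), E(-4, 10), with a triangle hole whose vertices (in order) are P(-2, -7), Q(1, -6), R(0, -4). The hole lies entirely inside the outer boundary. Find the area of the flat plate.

270

Outer boundary:
Apply Gauss's area formula: 2A = Σ (x_i·y_{i+1} − x_{i+1}·y_i), indices taken mod 5.
Cross-terms: 172, 102, 87, 46, 140  ⇒  Σ = 547
Area = |Σ|/2 = 273.5.
Hole:
Σ = (19) + (-4) + (-8) = 7
Area = |Σ|/2 = 3.5.
Net area = 273.5 − 3.5 = 270.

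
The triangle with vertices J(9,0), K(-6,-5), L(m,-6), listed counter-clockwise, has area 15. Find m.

-3

The doubled signed area Σ (x_i y_{i+1} − x_{i+1} y_i) is linear in m.
With m=0 it equals 45; the coefficient of m is 5 (from the two edges through L).
So 5·m + 45 = 2·15 = 30 ⇒ m = -3.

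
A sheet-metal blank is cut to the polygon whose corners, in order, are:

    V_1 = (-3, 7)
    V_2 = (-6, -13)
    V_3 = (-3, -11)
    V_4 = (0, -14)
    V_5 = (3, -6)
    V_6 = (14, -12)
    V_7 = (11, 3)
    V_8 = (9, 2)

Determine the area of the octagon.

Σ = (81) + (27) + (42) + (42) + (48) + (174) + (-5) + (69) = 478
Area = |Σ|/2 = 239.

239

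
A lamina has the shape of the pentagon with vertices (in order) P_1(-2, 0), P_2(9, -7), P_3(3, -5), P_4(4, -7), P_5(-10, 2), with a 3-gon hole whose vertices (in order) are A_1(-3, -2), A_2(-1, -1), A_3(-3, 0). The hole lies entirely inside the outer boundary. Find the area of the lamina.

Outer boundary:
Σ = (14) + (-24) + (-1) + (-62) + (4) = -69
Area = |Σ|/2 = 34.5.
Hole:
Σ = (1) + (-3) + (6) = 4
Area = |Σ|/2 = 2.
Net area = 34.5 − 2 = 32.5.

32.5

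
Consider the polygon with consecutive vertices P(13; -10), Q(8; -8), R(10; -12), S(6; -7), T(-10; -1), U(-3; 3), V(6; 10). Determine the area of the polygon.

Cross-terms: -24, -16, 2, -76, -33, -48, -190  ⇒  Σ = -385
Area = |Σ|/2 = 192.5.

192.5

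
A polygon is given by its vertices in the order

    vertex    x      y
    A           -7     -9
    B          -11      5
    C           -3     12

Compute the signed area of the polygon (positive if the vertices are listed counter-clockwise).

Apply the shoelace (surveyor's) formula: 2A = Σ (x_i·y_{i+1} − x_{i+1}·y_i), indices taken mod 3.
Cross-terms: -134, -117, 111  ⇒  Σ = -140
Signed area = Σ/2 = -70 (negative ⇒ clockwise traversal).

-70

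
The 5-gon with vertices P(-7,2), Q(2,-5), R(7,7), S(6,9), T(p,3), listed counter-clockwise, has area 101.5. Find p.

The doubled signed area Σ (x_i y_{i+1} − x_{i+1} y_i) is linear in p.
With p=0 it equals 140; the coefficient of p is -7 (from the two edges through T).
So -7·p + 140 = 2·101.5 = 203 ⇒ p = -9.

-9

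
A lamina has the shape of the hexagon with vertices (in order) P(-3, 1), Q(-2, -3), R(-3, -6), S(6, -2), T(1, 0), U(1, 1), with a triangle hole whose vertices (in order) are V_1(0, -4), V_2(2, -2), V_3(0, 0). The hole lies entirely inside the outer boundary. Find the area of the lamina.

Outer boundary:
Σ = (11) + (3) + (42) + (2) + (1) + (4) = 63
Area = |Σ|/2 = 31.5.
Hole:
V_1→V_2: (0)(-2) − (2)(-4) = 8
V_2→V_3: (2)(0) − (0)(-2) = 0
V_3→V_1: (0)(-4) − (0)(0) = 0
Σ = 8
Area = |Σ|/2 = 4.
Net area = 31.5 − 4 = 27.5.

27.5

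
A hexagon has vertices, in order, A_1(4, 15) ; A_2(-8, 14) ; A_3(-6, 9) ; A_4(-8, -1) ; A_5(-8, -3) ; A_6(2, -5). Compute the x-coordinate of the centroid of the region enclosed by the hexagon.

Apply Gauss's area formula. First the cross-terms c_i = x_i·y_{i+1} − x_{i+1}·y_i:
  176, 12, 78, 16, 46, 50  ⇒  2A = 378, A = 189.
Then Σ (x_i + x_{i+1})·c_i = -2196, so x̄ = -2196 / (6·189) = -122/63.

-122/63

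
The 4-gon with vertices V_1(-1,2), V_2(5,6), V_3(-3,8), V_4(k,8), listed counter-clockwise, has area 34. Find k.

-7

The doubled signed area Σ (x_i y_{i+1} − x_{i+1} y_i) is linear in k.
With k=0 it equals 26; the coefficient of k is -6 (from the two edges through V_4).
So -6·k + 26 = 2·34 = 68 ⇒ k = -7.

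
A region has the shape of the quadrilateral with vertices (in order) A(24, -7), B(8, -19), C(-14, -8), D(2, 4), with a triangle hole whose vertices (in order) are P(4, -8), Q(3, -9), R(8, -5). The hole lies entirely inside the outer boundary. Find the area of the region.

Outer boundary:
Apply the shoelace formula: 2A = Σ (x_i·y_{i+1} − x_{i+1}·y_i), indices taken mod 4.
Cross-terms: -400, -330, -40, -110  ⇒  Σ = -880
Area = |Σ|/2 = 440.
Hole:
P→Q: (4)(-9) − (3)(-8) = -12
Q→R: (3)(-5) − (8)(-9) = 57
R→P: (8)(-8) − (4)(-5) = -44
Σ = 1
Area = |Σ|/2 = 0.5.
Net area = 440 − 0.5 = 439.5.

439.5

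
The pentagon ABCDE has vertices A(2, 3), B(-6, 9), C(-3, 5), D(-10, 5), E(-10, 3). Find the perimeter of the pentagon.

36

|AB| = √((-8)² + (6)²) = √100 = 10
|BC| = √((3)² + (-4)²) = √25 = 5
|CD| = √((-7)² + (0)²) = √49 = 7
|DE| = √((0)² + (-2)²) = √4 = 2
|EA| = √((12)² + (0)²) = √144 = 12
Perimeter = 10 + 5 + 7 + 2 + 12 = 36.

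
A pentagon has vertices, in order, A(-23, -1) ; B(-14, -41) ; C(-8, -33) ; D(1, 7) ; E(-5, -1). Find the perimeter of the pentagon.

120

|AB| = √((9)² + (-40)²) = √1681 = 41
|BC| = √((6)² + (8)²) = √100 = 10
|CD| = √((9)² + (40)²) = √1681 = 41
|DE| = √((-6)² + (-8)²) = √100 = 10
|EA| = √((-18)² + (0)²) = √324 = 18
Perimeter = 41 + 10 + 41 + 10 + 18 = 120.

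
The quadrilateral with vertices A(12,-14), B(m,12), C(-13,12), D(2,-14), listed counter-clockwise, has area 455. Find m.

Write out the shoelace sum; only the two edges meeting at B involve m:
2·Area = [(12·12 − m·(-14)) + (m·12 − (-13)·12)] + 298
       = 26·m + 598 = 910
⇒ m = 12.

12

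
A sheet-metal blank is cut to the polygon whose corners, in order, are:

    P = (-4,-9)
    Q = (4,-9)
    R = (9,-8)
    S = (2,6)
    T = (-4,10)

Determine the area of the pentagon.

155.5

Σ = (72) + (49) + (70) + (44) + (76) = 311
Area = |Σ|/2 = 155.5.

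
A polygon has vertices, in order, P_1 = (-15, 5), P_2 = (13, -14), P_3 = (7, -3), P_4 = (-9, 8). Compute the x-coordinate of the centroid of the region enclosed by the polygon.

Apply the shoelace formula. First the cross-terms c_i = x_i·y_{i+1} − x_{i+1}·y_i:
  145, 59, 29, 75  ⇒  2A = 308, A = 154.
Then Σ (x_i + x_{i+1})·c_i = -968, so x̄ = -968 / (6·154) = -22/21.

-22/21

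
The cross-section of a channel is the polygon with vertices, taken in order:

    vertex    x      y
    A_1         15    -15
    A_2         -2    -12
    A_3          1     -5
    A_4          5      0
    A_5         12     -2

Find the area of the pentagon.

Σ = (-210) + (22) + (25) + (-10) + (-150) = -323
Area = |Σ|/2 = 161.5.

161.5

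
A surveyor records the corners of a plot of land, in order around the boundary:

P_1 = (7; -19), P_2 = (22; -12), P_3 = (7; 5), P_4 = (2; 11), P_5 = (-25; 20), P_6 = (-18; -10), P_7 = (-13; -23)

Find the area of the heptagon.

Apply Gauss's area formula: 2A = Σ (x_i·y_{i+1} − x_{i+1}·y_i), indices taken mod 7.
P_1→P_2: (7)(-12) − (22)(-19) = 334
P_2→P_3: (22)(5) − (7)(-12) = 194
P_3→P_4: (7)(11) − (2)(5) = 67
P_4→P_5: (2)(20) − (-25)(11) = 315
P_5→P_6: (-25)(-10) − (-18)(20) = 610
P_6→P_7: (-18)(-23) − (-13)(-10) = 284
P_7→P_1: (-13)(-19) − (7)(-23) = 408
Σ = 2212
Area = |Σ|/2 = 1106.

1106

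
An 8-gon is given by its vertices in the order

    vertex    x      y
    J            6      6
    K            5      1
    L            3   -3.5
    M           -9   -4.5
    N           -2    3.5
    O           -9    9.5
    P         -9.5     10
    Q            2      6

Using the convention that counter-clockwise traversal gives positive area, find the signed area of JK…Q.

Apply the surveyor's formula: 2A = Σ (x_i·y_{i+1} − x_{i+1}·y_i), indices taken mod 8.
Σ = (-24) + (-20.5) + (-45) + (-40.5) + (12.5) + (0.25) + (-77) + (-24) = -218.25
Signed area = Σ/2 = -109.125 (negative ⇒ clockwise traversal).

-109.125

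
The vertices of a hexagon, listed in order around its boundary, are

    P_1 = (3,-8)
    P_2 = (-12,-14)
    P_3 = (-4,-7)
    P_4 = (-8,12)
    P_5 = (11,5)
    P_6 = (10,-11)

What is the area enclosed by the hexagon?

Apply the shoelace formula: 2A = Σ (x_i·y_{i+1} − x_{i+1}·y_i), indices taken mod 6.
Cross-terms: -138, 28, -104, -172, -171, -47  ⇒  Σ = -604
Area = |Σ|/2 = 302.

302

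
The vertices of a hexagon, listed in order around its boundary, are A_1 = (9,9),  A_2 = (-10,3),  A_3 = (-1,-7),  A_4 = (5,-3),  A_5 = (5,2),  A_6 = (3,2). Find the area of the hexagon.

133

Σ = (117) + (73) + (38) + (25) + (4) + (9) = 266
Area = |Σ|/2 = 133.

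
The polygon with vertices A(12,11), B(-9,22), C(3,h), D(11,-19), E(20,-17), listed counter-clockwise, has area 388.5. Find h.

Write out the shoelace sum; only the two edges meeting at C involve h:
2·Area = [((-9)·h − 3·22) + (3·(-19) − 11·h)] + 980
       = -20·h + 857 = 777
⇒ h = 4.

4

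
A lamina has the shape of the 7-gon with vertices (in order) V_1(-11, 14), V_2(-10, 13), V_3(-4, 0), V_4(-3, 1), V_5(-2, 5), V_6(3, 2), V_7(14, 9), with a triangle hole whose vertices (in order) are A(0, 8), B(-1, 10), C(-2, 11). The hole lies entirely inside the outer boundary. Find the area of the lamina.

153

Outer boundary:
Σ = (-3) + (52) + (-4) + (-13) + (-19) + (-1) + (295) = 307
Area = |Σ|/2 = 153.5.
Hole:
A→B: (0)(10) − (-1)(8) = 8
B→C: (-1)(11) − (-2)(10) = 9
C→A: (-2)(8) − (0)(11) = -16
Σ = 1
Area = |Σ|/2 = 0.5.
Net area = 153.5 − 0.5 = 153.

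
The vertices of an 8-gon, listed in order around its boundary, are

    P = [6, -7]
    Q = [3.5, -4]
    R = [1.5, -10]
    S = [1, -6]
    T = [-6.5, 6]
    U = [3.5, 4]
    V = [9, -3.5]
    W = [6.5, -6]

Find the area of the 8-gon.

98.25

Apply the surveyor's formula: 2A = Σ (x_i·y_{i+1} − x_{i+1}·y_i), indices taken mod 8.
P→Q: (6)(-4) − (3.5)(-7) = 0.5
Q→R: (3.5)(-10) − (1.5)(-4) = -29
R→S: (1.5)(-6) − (1)(-10) = 1
S→T: (1)(6) − (-6.5)(-6) = -33
T→U: (-6.5)(4) − (3.5)(6) = -47
U→V: (3.5)(-3.5) − (9)(4) = -48.25
V→W: (9)(-6) − (6.5)(-3.5) = -31.25
W→P: (6.5)(-7) − (6)(-6) = -9.5
Σ = -196.5
Area = |Σ|/2 = 98.25.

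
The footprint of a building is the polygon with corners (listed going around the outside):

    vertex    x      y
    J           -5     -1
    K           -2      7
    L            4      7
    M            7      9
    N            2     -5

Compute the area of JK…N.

86

J→K: (-5)(7) − (-2)(-1) = -37
K→L: (-2)(7) − (4)(7) = -42
L→M: (4)(9) − (7)(7) = -13
M→N: (7)(-5) − (2)(9) = -53
N→J: (2)(-1) − (-5)(-5) = -27
Σ = -172
Area = |Σ|/2 = 86.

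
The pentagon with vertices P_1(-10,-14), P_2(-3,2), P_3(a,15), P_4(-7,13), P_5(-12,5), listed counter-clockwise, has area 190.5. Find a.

4

Write out the shoelace sum; only the two edges meeting at P_3 involve a:
2·Area = [((-3)·15 − a·2) + (a·13 − (-7)·15)] + 277
       = 11·a + 337 = 381
⇒ a = 4.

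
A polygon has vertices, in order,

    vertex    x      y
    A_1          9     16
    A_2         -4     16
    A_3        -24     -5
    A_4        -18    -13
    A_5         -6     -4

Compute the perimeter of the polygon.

|A_1A_2| = √((-13)² + (0)²) = √169 = 13
|A_2A_3| = √((-20)² + (-21)²) = √841 = 29
|A_3A_4| = √((6)² + (-8)²) = √100 = 10
|A_4A_5| = √((12)² + (9)²) = √225 = 15
|A_5A_1| = √((15)² + (20)²) = √625 = 25
Perimeter = 13 + 29 + 10 + 15 + 25 = 92.

92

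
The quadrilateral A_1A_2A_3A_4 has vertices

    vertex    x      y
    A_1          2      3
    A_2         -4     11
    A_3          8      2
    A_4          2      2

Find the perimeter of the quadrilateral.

32

|A_1A_2| = √((-6)² + (8)²) = √100 = 10
|A_2A_3| = √((12)² + (-9)²) = √225 = 15
|A_3A_4| = √((-6)² + (0)²) = √36 = 6
|A_4A_1| = √((0)² + (1)²) = √1 = 1
Perimeter = 10 + 15 + 6 + 1 = 32.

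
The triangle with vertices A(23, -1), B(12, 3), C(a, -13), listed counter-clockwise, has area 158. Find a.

Write out the shoelace sum; only the two edges meeting at C involve a:
2·Area = [(12·(-13) − a·3) + (a·(-1) − 23·(-13))] + 81
       = -4·a + 224 = 316
⇒ a = -23.

-23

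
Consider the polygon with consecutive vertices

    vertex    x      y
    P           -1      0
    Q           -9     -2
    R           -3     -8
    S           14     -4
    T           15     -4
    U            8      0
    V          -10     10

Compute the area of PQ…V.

159

Apply Gauss's area formula: 2A = Σ (x_i·y_{i+1} − x_{i+1}·y_i), indices taken mod 7.
P→Q: (-1)(-2) − (-9)(0) = 2
Q→R: (-9)(-8) − (-3)(-2) = 66
R→S: (-3)(-4) − (14)(-8) = 124
S→T: (14)(-4) − (15)(-4) = 4
T→U: (15)(0) − (8)(-4) = 32
U→V: (8)(10) − (-10)(0) = 80
V→P: (-10)(0) − (-1)(10) = 10
Σ = 318
Area = |Σ|/2 = 159.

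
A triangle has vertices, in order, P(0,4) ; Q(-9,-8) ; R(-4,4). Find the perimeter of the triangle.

32

|PQ| = √((-9)² + (-12)²) = √225 = 15
|QR| = √((5)² + (12)²) = √169 = 13
|RP| = √((4)² + (0)²) = √16 = 4
Perimeter = 15 + 13 + 4 = 32.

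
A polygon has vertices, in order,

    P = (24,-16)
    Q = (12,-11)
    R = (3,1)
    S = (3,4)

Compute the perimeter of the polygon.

60

|PQ| = √((-12)² + (5)²) = √169 = 13
|QR| = √((-9)² + (12)²) = √225 = 15
|RS| = √((0)² + (3)²) = √9 = 3
|SP| = √((21)² + (-20)²) = √841 = 29
Perimeter = 13 + 15 + 3 + 29 = 60.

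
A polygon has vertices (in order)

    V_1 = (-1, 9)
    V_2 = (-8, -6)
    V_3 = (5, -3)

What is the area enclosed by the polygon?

Apply the surveyor's formula: 2A = Σ (x_i·y_{i+1} − x_{i+1}·y_i), indices taken mod 3.
Cross-terms: 78, 54, 42  ⇒  Σ = 174
Area = |Σ|/2 = 87.

87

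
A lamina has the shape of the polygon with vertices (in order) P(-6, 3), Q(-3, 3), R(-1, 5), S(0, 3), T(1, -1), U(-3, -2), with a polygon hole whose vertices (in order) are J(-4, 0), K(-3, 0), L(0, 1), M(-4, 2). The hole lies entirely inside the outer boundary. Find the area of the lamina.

Outer boundary:
Apply the shoelace (surveyor's) formula: 2A = Σ (x_i·y_{i+1} − x_{i+1}·y_i), indices taken mod 6.
Σ = (-9) + (-12) + (-3) + (-3) + (-5) + (-21) = -53
Area = |Σ|/2 = 26.5.
Hole:
Apply the shoelace (surveyor's) formula: 2A = Σ (x_i·y_{i+1} − x_{i+1}·y_i), indices taken mod 4.
J→K: (-4)(0) − (-3)(0) = 0
K→L: (-3)(1) − (0)(0) = -3
L→M: (0)(2) − (-4)(1) = 4
M→J: (-4)(0) − (-4)(2) = 8
Σ = 9
Area = |Σ|/2 = 4.5.
Net area = 26.5 − 4.5 = 22.

22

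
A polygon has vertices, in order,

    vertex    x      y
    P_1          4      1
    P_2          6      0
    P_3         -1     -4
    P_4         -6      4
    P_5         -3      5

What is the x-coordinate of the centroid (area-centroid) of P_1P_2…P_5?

Apply Gauss's area formula. First the cross-terms c_i = x_i·y_{i+1} − x_{i+1}·y_i:
  -6, -24, -28, -18, -23  ⇒  2A = -99, A = -49.5.
Then Σ (x_i + x_{i+1})·c_i = 155, so x̄ = 155 / (6·(-49.5)) = -155/297.

-155/297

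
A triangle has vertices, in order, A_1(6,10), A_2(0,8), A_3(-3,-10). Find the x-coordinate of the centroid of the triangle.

1

Apply the surveyor's formula. First the cross-terms c_i = x_i·y_{i+1} − x_{i+1}·y_i:
  48, 24, 30  ⇒  2A = 102, A = 51.
Then Σ (x_i + x_{i+1})·c_i = 306, so x̄ = 306 / (6·51) = 1.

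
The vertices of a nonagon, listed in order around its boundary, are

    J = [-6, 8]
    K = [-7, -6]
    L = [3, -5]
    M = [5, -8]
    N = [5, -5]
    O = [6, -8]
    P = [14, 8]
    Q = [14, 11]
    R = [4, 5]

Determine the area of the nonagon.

Apply the surveyor's formula: 2A = Σ (x_i·y_{i+1} − x_{i+1}·y_i), indices taken mod 9.
Cross-terms: 92, 53, 1, 15, -10, 160, 42, 26, 62  ⇒  Σ = 441
Area = |Σ|/2 = 220.5.

220.5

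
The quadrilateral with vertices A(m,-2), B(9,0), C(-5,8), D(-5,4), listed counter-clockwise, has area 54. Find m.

The doubled signed area Σ (x_i y_{i+1} − x_{i+1} y_i) is linear in m.
With m=0 it equals 120; the coefficient of m is -4 (from the two edges through A).
So -4·m + 120 = 2·54 = 108 ⇒ m = 3.

3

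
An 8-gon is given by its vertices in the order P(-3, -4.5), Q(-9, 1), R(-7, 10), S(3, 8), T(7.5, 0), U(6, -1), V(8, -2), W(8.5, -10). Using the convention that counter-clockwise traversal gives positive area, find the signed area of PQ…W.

Σ = (-43.5) + (-83) + (-86) + (-60) + (-7.5) + (-4) + (-63) + (-68.25) = -415.25
Signed area = Σ/2 = -207.625 (negative ⇒ clockwise traversal).

-207.625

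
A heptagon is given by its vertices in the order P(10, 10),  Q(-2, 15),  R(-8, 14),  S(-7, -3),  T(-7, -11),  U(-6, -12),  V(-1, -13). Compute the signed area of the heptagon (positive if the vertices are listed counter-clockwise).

322

P→Q: (10)(15) − (-2)(10) = 170
Q→R: (-2)(14) − (-8)(15) = 92
R→S: (-8)(-3) − (-7)(14) = 122
S→T: (-7)(-11) − (-7)(-3) = 56
T→U: (-7)(-12) − (-6)(-11) = 18
U→V: (-6)(-13) − (-1)(-12) = 66
V→P: (-1)(10) − (10)(-13) = 120
Σ = 644
Signed area = Σ/2 = 322 (positive ⇒ counter-clockwise traversal).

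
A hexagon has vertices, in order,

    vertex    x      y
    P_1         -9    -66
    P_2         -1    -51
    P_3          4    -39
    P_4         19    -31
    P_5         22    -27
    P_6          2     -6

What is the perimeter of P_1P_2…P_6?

|P_1P_2| = √((8)² + (15)²) = √289 = 17
|P_2P_3| = √((5)² + (12)²) = √169 = 13
|P_3P_4| = √((15)² + (8)²) = √289 = 17
|P_4P_5| = √((3)² + (4)²) = √25 = 5
|P_5P_6| = √((-20)² + (21)²) = √841 = 29
|P_6P_1| = √((-11)² + (-60)²) = √3721 = 61
Perimeter = 17 + 13 + 17 + 5 + 29 + 61 = 142.

142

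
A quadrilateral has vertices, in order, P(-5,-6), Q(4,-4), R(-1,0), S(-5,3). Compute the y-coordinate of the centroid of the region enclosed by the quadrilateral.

Apply the surveyor's formula. First the cross-terms c_i = x_i·y_{i+1} − x_{i+1}·y_i:
  44, -4, -3, 45  ⇒  2A = 82, A = 41.
Then Σ (y_i + y_{i+1})·c_i = -568, so ȳ = -568 / (6·41) = -284/123.

-284/123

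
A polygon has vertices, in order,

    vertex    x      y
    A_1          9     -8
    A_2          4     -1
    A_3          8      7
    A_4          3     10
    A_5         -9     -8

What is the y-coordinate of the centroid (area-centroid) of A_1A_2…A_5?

Apply Gauss's area formula. First the cross-terms c_i = x_i·y_{i+1} − x_{i+1}·y_i:
  23, 36, 59, 66, 144  ⇒  2A = 328, A = 164.
Then Σ (y_i + y_{i+1})·c_i = -1160, so ȳ = -1160 / (6·164) = -145/123.

-145/123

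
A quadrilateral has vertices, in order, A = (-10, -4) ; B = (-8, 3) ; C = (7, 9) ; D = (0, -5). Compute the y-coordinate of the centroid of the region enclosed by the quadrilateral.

Apply the shoelace formula. First the cross-terms c_i = x_i·y_{i+1} − x_{i+1}·y_i:
  -62, -93, -35, -50  ⇒  2A = -240, A = -120.
Then Σ (y_i + y_{i+1})·c_i = -744, so ȳ = -744 / (6·(-120)) = 31/30.

31/30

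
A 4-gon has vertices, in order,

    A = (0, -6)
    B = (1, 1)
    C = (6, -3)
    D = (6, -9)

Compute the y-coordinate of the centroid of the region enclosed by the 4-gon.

-64/15

Apply the surveyor's formula. First the cross-terms c_i = x_i·y_{i+1} − x_{i+1}·y_i:
  6, -9, -36, -36  ⇒  2A = -75, A = -37.5.
Then Σ (y_i + y_{i+1})·c_i = 960, so ȳ = 960 / (6·(-37.5)) = -64/15.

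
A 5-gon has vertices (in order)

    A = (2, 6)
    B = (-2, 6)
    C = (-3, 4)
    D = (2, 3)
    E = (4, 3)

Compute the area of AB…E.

14.5

Apply the shoelace formula: 2A = Σ (x_i·y_{i+1} − x_{i+1}·y_i), indices taken mod 5.
Σ = (24) + (10) + (-17) + (-6) + (18) = 29
Area = |Σ|/2 = 14.5.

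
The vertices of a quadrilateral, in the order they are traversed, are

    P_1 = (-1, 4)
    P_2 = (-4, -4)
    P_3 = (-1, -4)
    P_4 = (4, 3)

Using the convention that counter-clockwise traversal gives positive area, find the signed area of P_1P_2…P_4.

Apply Gauss's area formula: 2A = Σ (x_i·y_{i+1} − x_{i+1}·y_i), indices taken mod 4.
Cross-terms: 20, 12, 13, 19  ⇒  Σ = 64
Signed area = Σ/2 = 32 (positive ⇒ counter-clockwise traversal).

32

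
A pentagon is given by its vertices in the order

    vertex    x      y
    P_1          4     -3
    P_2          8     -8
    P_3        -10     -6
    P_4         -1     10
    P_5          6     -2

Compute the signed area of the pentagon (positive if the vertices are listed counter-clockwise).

Apply Gauss's area formula: 2A = Σ (x_i·y_{i+1} − x_{i+1}·y_i), indices taken mod 5.
Cross-terms: -8, -128, -106, -58, -10  ⇒  Σ = -310
Signed area = Σ/2 = -155 (negative ⇒ clockwise traversal).

-155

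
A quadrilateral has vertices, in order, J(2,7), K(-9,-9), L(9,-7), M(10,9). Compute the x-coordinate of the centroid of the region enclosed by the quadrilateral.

227/84

Apply the surveyor's formula. First the cross-terms c_i = x_i·y_{i+1} − x_{i+1}·y_i:
  45, 144, 151, 52  ⇒  2A = 392, A = 196.
Then Σ (x_i + x_{i+1})·c_i = 3178, so x̄ = 3178 / (6·196) = 227/84.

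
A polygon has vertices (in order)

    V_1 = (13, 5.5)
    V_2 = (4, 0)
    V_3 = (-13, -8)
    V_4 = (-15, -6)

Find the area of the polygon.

50.25

V_1→V_2: (13)(0) − (4)(5.5) = -22
V_2→V_3: (4)(-8) − (-13)(0) = -32
V_3→V_4: (-13)(-6) − (-15)(-8) = -42
V_4→V_1: (-15)(5.5) − (13)(-6) = -4.5
Σ = -100.5
Area = |Σ|/2 = 50.25.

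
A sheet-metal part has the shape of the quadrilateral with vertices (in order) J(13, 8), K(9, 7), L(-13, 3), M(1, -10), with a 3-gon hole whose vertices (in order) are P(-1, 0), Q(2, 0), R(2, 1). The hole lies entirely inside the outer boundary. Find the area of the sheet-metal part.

Outer boundary:
Cross-terms: 19, 118, 127, 138  ⇒  Σ = 402
Area = |Σ|/2 = 201.
Hole:
Cross-terms: 0, 2, 1  ⇒  Σ = 3
Area = |Σ|/2 = 1.5.
Net area = 201 − 1.5 = 199.5.

199.5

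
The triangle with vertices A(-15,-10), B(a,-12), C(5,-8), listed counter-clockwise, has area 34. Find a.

-1

Write out the shoelace sum; only the two edges meeting at B involve a:
2·Area = [((-15)·(-12) − a·(-10)) + (a·(-8) − 5·(-12))] + -170
       = 2·a + 70 = 68
⇒ a = -1.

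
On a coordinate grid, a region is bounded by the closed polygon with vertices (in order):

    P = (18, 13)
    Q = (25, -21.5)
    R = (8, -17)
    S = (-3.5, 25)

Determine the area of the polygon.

Cross-terms: -712, -253, 140.5, -495.5  ⇒  Σ = -1320
Area = |Σ|/2 = 660.

660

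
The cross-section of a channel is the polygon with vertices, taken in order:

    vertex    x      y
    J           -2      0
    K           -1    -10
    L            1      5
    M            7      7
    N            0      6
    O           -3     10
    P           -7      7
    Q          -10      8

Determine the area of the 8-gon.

68

Apply Gauss's area formula: 2A = Σ (x_i·y_{i+1} − x_{i+1}·y_i), indices taken mod 8.
Σ = (20) + (5) + (-28) + (42) + (18) + (49) + (14) + (16) = 136
Area = |Σ|/2 = 68.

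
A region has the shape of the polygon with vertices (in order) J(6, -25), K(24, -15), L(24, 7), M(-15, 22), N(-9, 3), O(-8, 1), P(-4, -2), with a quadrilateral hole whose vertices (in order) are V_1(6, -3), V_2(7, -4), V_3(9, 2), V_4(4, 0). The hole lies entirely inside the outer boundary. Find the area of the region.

972

Outer boundary:
Σ = (510) + (528) + (633) + (153) + (15) + (20) + (112) = 1971
Area = |Σ|/2 = 985.5.
Hole:
Cross-terms: -3, 50, -8, -12  ⇒  Σ = 27
Area = |Σ|/2 = 13.5.
Net area = 985.5 − 13.5 = 972.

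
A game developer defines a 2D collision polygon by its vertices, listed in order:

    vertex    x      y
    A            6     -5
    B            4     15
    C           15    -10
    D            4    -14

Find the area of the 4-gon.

Apply Gauss's area formula: 2A = Σ (x_i·y_{i+1} − x_{i+1}·y_i), indices taken mod 4.
A→B: (6)(15) − (4)(-5) = 110
B→C: (4)(-10) − (15)(15) = -265
C→D: (15)(-14) − (4)(-10) = -170
D→A: (4)(-5) − (6)(-14) = 64
Σ = -261
Area = |Σ|/2 = 130.5.

130.5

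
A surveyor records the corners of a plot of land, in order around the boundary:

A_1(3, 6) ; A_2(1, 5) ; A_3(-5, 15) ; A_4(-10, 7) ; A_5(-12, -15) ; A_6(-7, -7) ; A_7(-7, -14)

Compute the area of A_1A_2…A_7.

213

Apply the shoelace formula: 2A = Σ (x_i·y_{i+1} − x_{i+1}·y_i), indices taken mod 7.
Cross-terms: 9, 40, 115, 234, -21, 49, 0  ⇒  Σ = 426
Area = |Σ|/2 = 213.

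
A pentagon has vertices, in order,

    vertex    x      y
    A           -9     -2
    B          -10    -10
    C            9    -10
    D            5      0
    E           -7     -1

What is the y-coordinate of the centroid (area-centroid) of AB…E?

Apply the surveyor's formula. First the cross-terms c_i = x_i·y_{i+1} − x_{i+1}·y_i:
  70, 190, 50, -5, 5  ⇒  2A = 310, A = 155.
Then Σ (y_i + y_{i+1})·c_i = -5150, so ȳ = -5150 / (6·155) = -515/93.

-515/93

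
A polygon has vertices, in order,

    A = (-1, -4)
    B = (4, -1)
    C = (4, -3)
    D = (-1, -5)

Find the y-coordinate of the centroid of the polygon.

-28/9

Apply the surveyor's formula. First the cross-terms c_i = x_i·y_{i+1} − x_{i+1}·y_i:
  17, -8, -23, -1  ⇒  2A = -15, A = -7.5.
Then Σ (y_i + y_{i+1})·c_i = 140, so ȳ = 140 / (6·(-7.5)) = -28/9.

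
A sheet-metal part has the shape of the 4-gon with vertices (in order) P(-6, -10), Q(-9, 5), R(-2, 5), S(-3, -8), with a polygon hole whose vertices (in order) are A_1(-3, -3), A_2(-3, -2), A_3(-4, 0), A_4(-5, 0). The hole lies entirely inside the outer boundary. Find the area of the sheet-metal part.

Outer boundary:
P→Q: (-6)(5) − (-9)(-10) = -120
Q→R: (-9)(5) − (-2)(5) = -35
R→S: (-2)(-8) − (-3)(5) = 31
S→P: (-3)(-10) − (-6)(-8) = -18
Σ = -142
Area = |Σ|/2 = 71.
Hole:
Apply Gauss's area formula: 2A = Σ (x_i·y_{i+1} − x_{i+1}·y_i), indices taken mod 4.
Σ = (-3) + (-8) + (0) + (15) = 4
Area = |Σ|/2 = 2.
Net area = 71 − 2 = 69.

69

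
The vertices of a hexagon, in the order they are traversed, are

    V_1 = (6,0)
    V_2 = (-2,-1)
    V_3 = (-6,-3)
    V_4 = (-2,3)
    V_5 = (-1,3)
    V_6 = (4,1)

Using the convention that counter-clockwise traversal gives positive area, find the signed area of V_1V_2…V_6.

Apply Gauss's area formula: 2A = Σ (x_i·y_{i+1} − x_{i+1}·y_i), indices taken mod 6.
Cross-terms: -6, 0, -24, -3, -13, -6  ⇒  Σ = -52
Signed area = Σ/2 = -26 (negative ⇒ clockwise traversal).

-26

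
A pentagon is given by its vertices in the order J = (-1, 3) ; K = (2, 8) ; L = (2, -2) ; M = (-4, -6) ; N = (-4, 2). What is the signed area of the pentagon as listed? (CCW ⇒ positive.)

-48

Σ = (-14) + (-20) + (-20) + (-32) + (-10) = -96
Signed area = Σ/2 = -48 (negative ⇒ clockwise traversal).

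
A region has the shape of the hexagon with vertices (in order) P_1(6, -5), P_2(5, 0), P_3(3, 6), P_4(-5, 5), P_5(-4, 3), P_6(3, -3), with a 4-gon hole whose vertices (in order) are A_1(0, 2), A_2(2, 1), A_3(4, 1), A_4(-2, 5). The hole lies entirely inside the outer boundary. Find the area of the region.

Outer boundary:
Apply the surveyor's formula: 2A = Σ (x_i·y_{i+1} − x_{i+1}·y_i), indices taken mod 6.
Cross-terms: 25, 30, 45, 5, 3, 3  ⇒  Σ = 111
Area = |Σ|/2 = 55.5.
Hole:
A_1→A_2: (0)(1) − (2)(2) = -4
A_2→A_3: (2)(1) − (4)(1) = -2
A_3→A_4: (4)(5) − (-2)(1) = 22
A_4→A_1: (-2)(2) − (0)(5) = -4
Σ = 12
Area = |Σ|/2 = 6.
Net area = 55.5 − 6 = 49.5.

49.5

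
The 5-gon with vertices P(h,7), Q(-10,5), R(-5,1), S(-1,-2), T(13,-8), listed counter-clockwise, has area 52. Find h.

Write out the shoelace sum; only the two edges meeting at P involve h:
2·Area = [(13·7 − h·(-8)) + (h·5 − (-10)·7)] + 60
       = 13·h + 221 = 104
⇒ h = -9.

-9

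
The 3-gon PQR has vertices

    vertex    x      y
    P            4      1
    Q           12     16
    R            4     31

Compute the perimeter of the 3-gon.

|PQ| = √((8)² + (15)²) = √289 = 17
|QR| = √((-8)² + (15)²) = √289 = 17
|RP| = √((0)² + (-30)²) = √900 = 30
Perimeter = 17 + 17 + 30 = 64.

64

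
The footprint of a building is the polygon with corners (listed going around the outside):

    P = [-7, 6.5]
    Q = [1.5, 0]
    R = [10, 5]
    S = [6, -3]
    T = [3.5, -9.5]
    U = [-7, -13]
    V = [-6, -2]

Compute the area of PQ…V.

Σ = (-9.75) + (7.5) + (-60) + (-46.5) + (-112) + (-64) + (-53) = -337.75
Area = |Σ|/2 = 168.875.

168.875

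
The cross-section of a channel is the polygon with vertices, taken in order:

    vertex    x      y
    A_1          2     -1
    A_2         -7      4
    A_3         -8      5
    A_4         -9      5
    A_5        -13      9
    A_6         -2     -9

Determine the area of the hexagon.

71

A_1→A_2: (2)(4) − (-7)(-1) = 1
A_2→A_3: (-7)(5) − (-8)(4) = -3
A_3→A_4: (-8)(5) − (-9)(5) = 5
A_4→A_5: (-9)(9) − (-13)(5) = -16
A_5→A_6: (-13)(-9) − (-2)(9) = 135
A_6→A_1: (-2)(-1) − (2)(-9) = 20
Σ = 142
Area = |Σ|/2 = 71.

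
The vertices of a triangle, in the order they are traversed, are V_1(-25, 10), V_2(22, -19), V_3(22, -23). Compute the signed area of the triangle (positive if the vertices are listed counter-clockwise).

Σ = (255) + (-88) + (-355) = -188
Signed area = Σ/2 = -94 (negative ⇒ clockwise traversal).

-94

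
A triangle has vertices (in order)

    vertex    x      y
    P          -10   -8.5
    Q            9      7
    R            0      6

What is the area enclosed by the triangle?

60.25

Apply the shoelace (surveyor's) formula: 2A = Σ (x_i·y_{i+1} − x_{i+1}·y_i), indices taken mod 3.
P→Q: (-10)(7) − (9)(-8.5) = 6.5
Q→R: (9)(6) − (0)(7) = 54
R→P: (0)(-8.5) − (-10)(6) = 60
Σ = 120.5
Area = |Σ|/2 = 60.25.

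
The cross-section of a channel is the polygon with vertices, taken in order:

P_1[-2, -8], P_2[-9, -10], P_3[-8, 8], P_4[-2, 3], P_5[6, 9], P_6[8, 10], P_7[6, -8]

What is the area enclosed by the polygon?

224

P_1→P_2: (-2)(-10) − (-9)(-8) = -52
P_2→P_3: (-9)(8) − (-8)(-10) = -152
P_3→P_4: (-8)(3) − (-2)(8) = -8
P_4→P_5: (-2)(9) − (6)(3) = -36
P_5→P_6: (6)(10) − (8)(9) = -12
P_6→P_7: (8)(-8) − (6)(10) = -124
P_7→P_1: (6)(-8) − (-2)(-8) = -64
Σ = -448
Area = |Σ|/2 = 224.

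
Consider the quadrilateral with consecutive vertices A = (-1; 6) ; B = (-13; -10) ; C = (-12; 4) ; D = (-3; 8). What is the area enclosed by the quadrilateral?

89

Apply the shoelace formula: 2A = Σ (x_i·y_{i+1} − x_{i+1}·y_i), indices taken mod 4.
A→B: (-1)(-10) − (-13)(6) = 88
B→C: (-13)(4) − (-12)(-10) = -172
C→D: (-12)(8) − (-3)(4) = -84
D→A: (-3)(6) − (-1)(8) = -10
Σ = -178
Area = |Σ|/2 = 89.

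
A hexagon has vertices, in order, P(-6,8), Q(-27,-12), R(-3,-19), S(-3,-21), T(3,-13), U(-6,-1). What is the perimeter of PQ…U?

90

|PQ| = √((-21)² + (-20)²) = √841 = 29
|QR| = √((24)² + (-7)²) = √625 = 25
|RS| = √((0)² + (-2)²) = √4 = 2
|ST| = √((6)² + (8)²) = √100 = 10
|TU| = √((-9)² + (12)²) = √225 = 15
|UP| = √((0)² + (9)²) = √81 = 9
Perimeter = 29 + 25 + 2 + 10 + 15 + 9 = 90.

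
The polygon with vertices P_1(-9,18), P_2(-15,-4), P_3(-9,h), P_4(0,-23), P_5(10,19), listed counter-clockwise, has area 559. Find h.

Write out the shoelace sum; only the two edges meeting at P_3 involve h:
2·Area = [((-15)·h − (-9)·(-4)) + ((-9)·(-23) − 0·h)] + 887
       = -15·h + 1058 = 1118
⇒ h = -4.

-4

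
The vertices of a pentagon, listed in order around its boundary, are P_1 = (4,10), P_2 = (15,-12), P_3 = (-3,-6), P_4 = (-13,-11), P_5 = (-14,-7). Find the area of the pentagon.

P_1→P_2: (4)(-12) − (15)(10) = -198
P_2→P_3: (15)(-6) − (-3)(-12) = -126
P_3→P_4: (-3)(-11) − (-13)(-6) = -45
P_4→P_5: (-13)(-7) − (-14)(-11) = -63
P_5→P_1: (-14)(10) − (4)(-7) = -112
Σ = -544
Area = |Σ|/2 = 272.

272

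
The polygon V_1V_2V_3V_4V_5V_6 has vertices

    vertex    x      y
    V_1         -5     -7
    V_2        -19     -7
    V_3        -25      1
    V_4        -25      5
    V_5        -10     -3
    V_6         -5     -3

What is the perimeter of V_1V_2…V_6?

|V_1V_2| = √((-14)² + (0)²) = √196 = 14
|V_2V_3| = √((-6)² + (8)²) = √100 = 10
|V_3V_4| = √((0)² + (4)²) = √16 = 4
|V_4V_5| = √((15)² + (-8)²) = √289 = 17
|V_5V_6| = √((5)² + (0)²) = √25 = 5
|V_6V_1| = √((0)² + (-4)²) = √16 = 4
Perimeter = 14 + 10 + 4 + 17 + 5 + 4 = 54.

54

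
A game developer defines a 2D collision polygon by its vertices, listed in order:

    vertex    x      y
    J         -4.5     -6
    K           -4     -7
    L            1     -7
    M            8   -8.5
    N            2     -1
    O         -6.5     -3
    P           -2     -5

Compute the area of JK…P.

Apply the shoelace (surveyor's) formula: 2A = Σ (x_i·y_{i+1} − x_{i+1}·y_i), indices taken mod 7.
J→K: (-4.5)(-7) − (-4)(-6) = 7.5
K→L: (-4)(-7) − (1)(-7) = 35
L→M: (1)(-8.5) − (8)(-7) = 47.5
M→N: (8)(-1) − (2)(-8.5) = 9
N→O: (2)(-3) − (-6.5)(-1) = -12.5
O→P: (-6.5)(-5) − (-2)(-3) = 26.5
P→J: (-2)(-6) − (-4.5)(-5) = -10.5
Σ = 102.5
Area = |Σ|/2 = 51.25.

51.25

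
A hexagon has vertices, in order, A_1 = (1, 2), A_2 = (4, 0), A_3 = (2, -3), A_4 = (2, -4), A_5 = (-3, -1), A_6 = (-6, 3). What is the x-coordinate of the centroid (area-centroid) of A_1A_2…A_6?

-52/99

Apply Gauss's area formula. First the cross-terms c_i = x_i·y_{i+1} − x_{i+1}·y_i:
  -8, -12, -2, -14, -15, -15  ⇒  2A = -66, A = -33.
Then Σ (x_i + x_{i+1})·c_i = 104, so x̄ = 104 / (6·(-33)) = -52/99.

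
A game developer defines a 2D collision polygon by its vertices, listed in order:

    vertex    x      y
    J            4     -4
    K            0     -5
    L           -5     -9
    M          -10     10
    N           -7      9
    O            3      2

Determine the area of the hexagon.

133

Σ = (-20) + (-25) + (-140) + (-20) + (-41) + (-20) = -266
Area = |Σ|/2 = 133.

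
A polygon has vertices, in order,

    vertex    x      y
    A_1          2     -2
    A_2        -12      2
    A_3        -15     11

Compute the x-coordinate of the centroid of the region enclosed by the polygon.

Apply the shoelace (surveyor's) formula. First the cross-terms c_i = x_i·y_{i+1} − x_{i+1}·y_i:
  -20, -102, 8  ⇒  2A = -114, A = -57.
Then Σ (x_i + x_{i+1})·c_i = 2850, so x̄ = 2850 / (6·(-57)) = -25/3.

-25/3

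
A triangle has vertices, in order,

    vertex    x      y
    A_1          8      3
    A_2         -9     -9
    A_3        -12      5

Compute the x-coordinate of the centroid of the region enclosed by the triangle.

Apply the shoelace formula. First the cross-terms c_i = x_i·y_{i+1} − x_{i+1}·y_i:
  -45, -153, -76  ⇒  2A = -274, A = -137.
Then Σ (x_i + x_{i+1})·c_i = 3562, so x̄ = 3562 / (6·(-137)) = -13/3.

-13/3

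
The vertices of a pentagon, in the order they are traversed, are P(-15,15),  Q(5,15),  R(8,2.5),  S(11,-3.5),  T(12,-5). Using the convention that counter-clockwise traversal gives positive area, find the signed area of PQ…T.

-185.5

Apply the shoelace formula: 2A = Σ (x_i·y_{i+1} − x_{i+1}·y_i), indices taken mod 5.
P→Q: (-15)(15) − (5)(15) = -300
Q→R: (5)(2.5) − (8)(15) = -107.5
R→S: (8)(-3.5) − (11)(2.5) = -55.5
S→T: (11)(-5) − (12)(-3.5) = -13
T→P: (12)(15) − (-15)(-5) = 105
Σ = -371
Signed area = Σ/2 = -185.5 (negative ⇒ clockwise traversal).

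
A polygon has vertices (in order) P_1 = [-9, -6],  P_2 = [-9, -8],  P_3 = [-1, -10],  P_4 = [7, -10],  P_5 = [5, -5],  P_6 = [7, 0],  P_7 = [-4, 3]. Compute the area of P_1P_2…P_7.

151

Σ = (18) + (82) + (80) + (15) + (35) + (21) + (51) = 302
Area = |Σ|/2 = 151.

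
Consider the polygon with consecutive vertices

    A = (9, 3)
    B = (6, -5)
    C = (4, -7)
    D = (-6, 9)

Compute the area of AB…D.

95

Cross-terms: -63, -22, -6, -99  ⇒  Σ = -190
Area = |Σ|/2 = 95.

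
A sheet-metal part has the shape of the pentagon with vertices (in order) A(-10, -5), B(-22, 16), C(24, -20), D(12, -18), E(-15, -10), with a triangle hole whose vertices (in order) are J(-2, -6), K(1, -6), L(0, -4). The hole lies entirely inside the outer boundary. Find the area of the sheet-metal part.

Outer boundary:
Σ = (-270) + (56) + (-192) + (-390) + (-25) = -821
Area = |Σ|/2 = 410.5.
Hole:
Apply the surveyor's formula: 2A = Σ (x_i·y_{i+1} − x_{i+1}·y_i), indices taken mod 3.
Σ = (18) + (-4) + (-8) = 6
Area = |Σ|/2 = 3.
Net area = 410.5 − 3 = 407.5.

407.5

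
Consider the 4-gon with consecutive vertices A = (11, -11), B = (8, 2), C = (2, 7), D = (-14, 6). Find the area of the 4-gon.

180

Apply the surveyor's formula: 2A = Σ (x_i·y_{i+1} − x_{i+1}·y_i), indices taken mod 4.
Cross-terms: 110, 52, 110, 88  ⇒  Σ = 360
Area = |Σ|/2 = 180.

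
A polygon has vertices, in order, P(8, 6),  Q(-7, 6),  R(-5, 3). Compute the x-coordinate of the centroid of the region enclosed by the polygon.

-4/3

Apply Gauss's area formula. First the cross-terms c_i = x_i·y_{i+1} − x_{i+1}·y_i:
  90, 9, -54  ⇒  2A = 45, A = 22.5.
Then Σ (x_i + x_{i+1})·c_i = -180, so x̄ = -180 / (6·22.5) = -4/3.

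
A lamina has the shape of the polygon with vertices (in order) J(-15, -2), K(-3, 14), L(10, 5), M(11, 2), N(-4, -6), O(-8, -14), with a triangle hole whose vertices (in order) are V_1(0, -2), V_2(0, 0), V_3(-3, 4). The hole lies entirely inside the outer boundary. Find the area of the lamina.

Outer boundary:
Apply the shoelace (surveyor's) formula: 2A = Σ (x_i·y_{i+1} − x_{i+1}·y_i), indices taken mod 6.
J→K: (-15)(14) − (-3)(-2) = -216
K→L: (-3)(5) − (10)(14) = -155
L→M: (10)(2) − (11)(5) = -35
M→N: (11)(-6) − (-4)(2) = -58
N→O: (-4)(-14) − (-8)(-6) = 8
O→J: (-8)(-2) − (-15)(-14) = -194
Σ = -650
Area = |Σ|/2 = 325.
Hole:
Σ = (0) + (0) + (6) = 6
Area = |Σ|/2 = 3.
Net area = 325 − 3 = 322.

322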